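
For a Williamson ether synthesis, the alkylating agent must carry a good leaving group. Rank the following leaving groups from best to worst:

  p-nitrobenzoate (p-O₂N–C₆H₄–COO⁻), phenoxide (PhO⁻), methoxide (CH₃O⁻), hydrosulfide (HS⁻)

p-nitrobenzoate (p-O₂N–C₆H₄–COO⁻) > hydrosulfide (HS⁻) > phenoxide (PhO⁻) > methoxide (CH₃O⁻)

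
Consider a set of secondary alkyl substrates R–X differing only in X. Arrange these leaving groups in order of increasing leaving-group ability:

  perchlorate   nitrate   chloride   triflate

nitrate < chloride < perchlorate < triflate

triflate: pKₐ(CF₃SO₃H (triflic acid)) ≈ -14
perchlorate: pKₐ(HClO₄) ≈ -10
chloride: pKₐ(HCl) ≈ -7
nitrate: pKₐ(HNO₃) ≈ -1.3 — resonance-delocalised over three oxygens
The question asks for worst first, so the sequence is read in increasing leaving-group ability.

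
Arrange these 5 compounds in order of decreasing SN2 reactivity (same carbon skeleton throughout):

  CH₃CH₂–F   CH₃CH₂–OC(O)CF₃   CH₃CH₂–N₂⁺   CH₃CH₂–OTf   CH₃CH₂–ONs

CH₃CH₂–N₂⁺ > CH₃CH₂–OTf > CH₃CH₂–ONs > CH₃CH₂–OC(O)CF₃ > CH₃CH₂–F

The skeletons are identical, so relative rate is governed entirely by leaving-group ability.
Rank by basicity of the departing species: weakest base leaves most easily.
CH₃CH₂–N₂⁺ loses N₂: no meaningful conjugate acid; N₂ departs as an exceptionally stable neutral molecule
CH₃CH₂–OTf loses OTf⁻: pKₐ(CF₃SO₃H (triflic acid)) ≈ -14
CH₃CH₂–ONs loses ONs⁻: pKₐ(p-O₂NC₆H₄SO₃H) ≈ -3.5
CH₃CH₂–OC(O)CF₃ loses CF₃COO⁻: pKₐ(CF₃COOH) ≈ 0.2
CH₃CH₂–F loses F⁻: pKₐ(HF) ≈ 3.2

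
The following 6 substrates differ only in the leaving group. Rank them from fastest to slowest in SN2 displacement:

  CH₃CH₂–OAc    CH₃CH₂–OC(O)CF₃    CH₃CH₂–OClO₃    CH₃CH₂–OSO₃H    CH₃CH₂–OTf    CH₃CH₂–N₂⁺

CH₃CH₂–N₂⁺ > CH₃CH₂–OTf > CH₃CH₂–OClO₃ > CH₃CH₂–OSO₃H > CH₃CH₂–OC(O)CF₃ > CH₃CH₂–OAc

The skeletons are identical, so relative rate is governed entirely by leaving-group ability.
Rank by basicity of the departing species: weakest base leaves most easily.
CH₃CH₂–N₂⁺ loses N₂: no meaningful conjugate acid; N₂ departs as an exceptionally stable neutral molecule
CH₃CH₂–OTf loses OTf⁻: pKₐ(CF₃SO₃H (triflic acid)) ≈ -14
CH₃CH₂–OClO₃ loses ClO₄⁻: pKₐ(HClO₄) ≈ -10
CH₃CH₂–OSO₃H loses HSO₄⁻: pKₐ(H₂SO₄) ≈ -3
CH₃CH₂–OC(O)CF₃ loses CF₃COO⁻: pKₐ(CF₃COOH) ≈ 0.2
CH₃CH₂–OAc loses AcO⁻: pKₐ(CH₃COOH) ≈ 4.8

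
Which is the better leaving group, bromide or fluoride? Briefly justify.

bromide is the better leaving group.
pKₐ(HBr) ≈ -9 versus pKₐ(HF) ≈ 3.2: bromide is the much weaker base.
Weak base; good leaving group.

bromide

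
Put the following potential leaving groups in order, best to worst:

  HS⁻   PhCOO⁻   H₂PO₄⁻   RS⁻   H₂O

H₂O > H₂PO₄⁻ > PhCOO⁻ > HS⁻ > RS⁻

Rank by basicity of the departing species: weakest base leaves most easily.
H₂O: pKₐ(H₃O⁺) ≈ -1.7
H₂PO₄⁻: pKₐ(H₃PO₄) ≈ 2.1 — moderate base; biological leaving group after further activation
PhCOO⁻: pKₐ(C₆H₅COOH) ≈ 4.2
HS⁻: pKₐ(H₂S) ≈ 7 — larger and more polarisable than the oxygen analogue
RS⁻: pKₐ(RSH (a thiol)) ≈ 10.5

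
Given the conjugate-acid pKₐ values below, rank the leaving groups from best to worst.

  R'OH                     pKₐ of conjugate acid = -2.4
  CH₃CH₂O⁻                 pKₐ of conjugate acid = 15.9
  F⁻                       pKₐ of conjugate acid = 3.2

Lower conjugate-acid pKₐ ⇒ weaker base ⇒ better leaving group.
Sorting by the given values: R'OH (-2.4), F⁻ (3.2), CH₃CH₂O⁻ (15.9).

R'OH > F⁻ > CH₃CH₂O⁻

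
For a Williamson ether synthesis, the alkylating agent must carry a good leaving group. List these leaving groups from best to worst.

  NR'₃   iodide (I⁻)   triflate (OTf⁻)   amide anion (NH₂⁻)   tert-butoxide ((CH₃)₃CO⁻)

triflate (OTf⁻) > iodide (I⁻) > NR'₃ > tert-butoxide ((CH₃)₃CO⁻) > amide anion (NH₂⁻)

A good leaving group is a weak base: the lower the pKₐ of its conjugate acid, the more readily it departs.
triflate (OTf⁻): pKₐ(CF₃SO₃H (triflic acid)) ≈ -14 — charge spread over three oxygens and a CF₃ group; the premier leaving group in synthesis
iodide (I⁻): pKₐ(HI) ≈ -10
NR'₃: pKₐ(R'₃NH⁺) ≈ 10.7
tert-butoxide ((CH₃)₃CO⁻): pKₐ(t-BuOH) ≈ 18
amide anion (NH₂⁻): pKₐ(NH₃) ≈ 38 — extremely strong base; never a leaving group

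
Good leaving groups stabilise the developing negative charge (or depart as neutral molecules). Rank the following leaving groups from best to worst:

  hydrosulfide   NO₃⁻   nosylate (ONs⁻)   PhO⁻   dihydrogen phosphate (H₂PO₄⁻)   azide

nosylate (ONs⁻) > NO₃⁻ > dihydrogen phosphate (H₂PO₄⁻) > azide > hydrosulfide > PhO⁻

Leaving-group ability tracks the stability of the departed species; conjugate-acid pKₐ is the usual yardstick (lower pKₐ → better LG).
nosylate (ONs⁻): pKₐ(p-O₂NC₆H₄SO₃H) ≈ -3.5 — p-nitro group further stabilises the sulfonate
NO₃⁻: pKₐ(HNO₃) ≈ -1.3 — resonance-delocalised over three oxygens
dihydrogen phosphate (H₂PO₄⁻): pKₐ(H₃PO₄) ≈ 2.1
azide: pKₐ(HN₃) ≈ 4.7 — linear, resonance-stabilised
hydrosulfide: pKₐ(H₂S) ≈ 7
PhO⁻: pKₐ(C₆H₅OH (phenol)) ≈ 10 — resonance into the ring helps, but still a poor LG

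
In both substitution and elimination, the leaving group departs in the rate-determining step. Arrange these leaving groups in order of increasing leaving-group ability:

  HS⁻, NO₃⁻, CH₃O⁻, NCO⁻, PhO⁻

CH₃O⁻ < PhO⁻ < HS⁻ < NCO⁻ < NO₃⁻

A good leaving group is a weak base: the lower the pKₐ of its conjugate acid, the more readily it departs.
NO₃⁻: pKₐ(HNO₃) ≈ -1.3 — resonance-delocalised over three oxygens
NCO⁻: pKₐ(HOCN) ≈ 3.5 — resonance between N and O
HS⁻: pKₐ(H₂S) ≈ 7 — larger and more polarisable than the oxygen analogue
PhO⁻: pKₐ(C₆H₅OH (phenol)) ≈ 10
CH₃O⁻: pKₐ(CH₃OH) ≈ 15.5
The question asks for worst first, so the sequence is read in increasing leaving-group ability.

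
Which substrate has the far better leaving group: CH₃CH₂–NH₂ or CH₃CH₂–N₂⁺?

CH₃CH₂–N₂⁺

From CH₃CH₂–NH₂ the departing group would be NH₂⁻ (pKₐ(NH₃) ≈ 38). Extremely strong base; never a leaving group.
From CH₃CH₂–N₂⁺ the leaving group is N₂ (no meaningful conjugate acid; N₂ departs as an exceptionally stable neutral molecule).
(In practice CH₃CH₂–N₂⁺ is made from CH₃CH₂–NH₂ by diazotisation (NaNO₂ / HCl, 0 °C), generating a diazonium salt that expels N₂.)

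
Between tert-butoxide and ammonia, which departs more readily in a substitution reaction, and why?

ammonia

ammonia is the better leaving group.
pKₐ(NH₄⁺) ≈ 9.2 versus pKₐ(t-BuOH) ≈ 18: ammonia is the much weaker base.
Neutral but moderately basic; leaves from R–NH₃⁺.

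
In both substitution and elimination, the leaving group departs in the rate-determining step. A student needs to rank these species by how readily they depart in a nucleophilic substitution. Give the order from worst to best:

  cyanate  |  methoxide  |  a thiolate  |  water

methoxide < a thiolate < cyanate < water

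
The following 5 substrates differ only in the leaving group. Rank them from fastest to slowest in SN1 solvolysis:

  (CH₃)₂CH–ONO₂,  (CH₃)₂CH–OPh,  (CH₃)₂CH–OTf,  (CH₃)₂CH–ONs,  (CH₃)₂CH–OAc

With the same alkyl group throughout, only the leaving group differentiates the rates.
Leaving-group ability tracks the stability of the departed species; conjugate-acid pKₐ is the usual yardstick (lower pKₐ → better LG).
(CH₃)₂CH–OTf loses OTf⁻: pKₐ(CF₃SO₃H (triflic acid)) ≈ -14
(CH₃)₂CH–ONs loses ONs⁻: pKₐ(p-O₂NC₆H₄SO₃H) ≈ -3.5
(CH₃)₂CH–ONO₂ loses NO₃⁻: pKₐ(HNO₃) ≈ -1.3
(CH₃)₂CH–OAc loses AcO⁻: pKₐ(CH₃COOH) ≈ 4.8
(CH₃)₂CH–OPh loses PhO⁻: pKₐ(C₆H₅OH (phenol)) ≈ 10

(CH₃)₂CH–OTf > (CH₃)₂CH–ONs > (CH₃)₂CH–ONO₂ > (CH₃)₂CH–OAc > (CH₃)₂CH–OPh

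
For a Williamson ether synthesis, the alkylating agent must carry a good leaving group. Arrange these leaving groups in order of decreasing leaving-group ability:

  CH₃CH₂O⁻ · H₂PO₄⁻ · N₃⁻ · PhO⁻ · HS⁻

Rank by basicity of the departing species: weakest base leaves most easily.
H₂PO₄⁻: pKₐ(H₃PO₄) ≈ 2.1
N₃⁻: pKₐ(HN₃) ≈ 4.7 — linear, resonance-stabilised
HS⁻: pKₐ(H₂S) ≈ 7 — larger and more polarisable than the oxygen analogue
PhO⁻: pKₐ(C₆H₅OH (phenol)) ≈ 10
CH₃CH₂O⁻: pKₐ(CH₃CH₂OH) ≈ 16 — strong base; alkoxides do not leave unassisted

H₂PO₄⁻ > N₃⁻ > HS⁻ > PhO⁻ > CH₃CH₂O⁻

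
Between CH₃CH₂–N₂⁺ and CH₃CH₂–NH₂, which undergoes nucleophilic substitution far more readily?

From CH₃CH₂–NH₂ the departing group would be NH₂⁻ (pKₐ(NH₃) ≈ 38). Extremely strong base; never a leaving group.
From CH₃CH₂–N₂⁺ the leaving group is N₂ (no meaningful conjugate acid; N₂ departs as an exceptionally stable neutral molecule).
(In practice CH₃CH₂–N₂⁺ is made from CH₃CH₂–NH₂ by diazotisation (NaNO₂ / HCl, 0 °C), generating a diazonium salt that expels N₂.)

CH₃CH₂–N₂⁺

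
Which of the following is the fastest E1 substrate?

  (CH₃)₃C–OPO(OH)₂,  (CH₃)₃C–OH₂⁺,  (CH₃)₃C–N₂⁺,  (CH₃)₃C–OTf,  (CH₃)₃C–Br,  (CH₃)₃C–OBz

(CH₃)₃C–N₂⁺

With the same alkyl group throughout, only the leaving group differentiates the rates.
Leaving-group ability tracks the stability of the departed species; conjugate-acid pKₐ is the usual yardstick (lower pKₐ → better LG).
(CH₃)₃C–N₂⁺ loses N₂: no meaningful conjugate acid; N₂ departs as an exceptionally stable neutral molecule
(CH₃)₃C–OTf loses OTf⁻: pKₐ(CF₃SO₃H (triflic acid)) ≈ -14
(CH₃)₃C–Br loses Br⁻: pKₐ(HBr) ≈ -9
(CH₃)₃C–OH₂⁺ loses H₂O: pKₐ(H₃O⁺) ≈ -1.7
(CH₃)₃C–OPO(OH)₂ loses H₂PO₄⁻: pKₐ(H₃PO₄) ≈ 2.1
(CH₃)₃C–OBz loses PhCOO⁻: pKₐ(C₆H₅COOH) ≈ 4.2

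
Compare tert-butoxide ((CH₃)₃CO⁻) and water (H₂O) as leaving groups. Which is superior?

water (H₂O) is the better leaving group.
pKₐ(H₃O⁺) ≈ -1.7 versus pKₐ(t-BuOH) ≈ 18: water (H₂O) is the much weaker base.
Neutral; leaves from a protonated alcohol (R–OH₂⁺).

water (H₂O)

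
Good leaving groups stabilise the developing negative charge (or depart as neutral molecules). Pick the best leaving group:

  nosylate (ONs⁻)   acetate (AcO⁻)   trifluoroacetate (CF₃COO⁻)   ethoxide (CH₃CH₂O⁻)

nosylate (ONs⁻)

The more stable X⁻ (or X) is on its own — i.e. the weaker a base it is — the better a leaving group it makes.
nosylate (ONs⁻): pKₐ(p-O₂NC₆H₄SO₃H) ≈ -3.5
trifluoroacetate (CF₃COO⁻): pKₐ(CF₃COOH) ≈ 0.2
acetate (AcO⁻): pKₐ(CH₃COOH) ≈ 4.8
ethoxide (CH₃CH₂O⁻): pKₐ(CH₃CH₂OH) ≈ 16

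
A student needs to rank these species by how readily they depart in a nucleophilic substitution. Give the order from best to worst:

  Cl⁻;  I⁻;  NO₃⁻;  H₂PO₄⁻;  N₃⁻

The more stable X⁻ (or X) is on its own — i.e. the weaker a base it is — the better a leaving group it makes.
I⁻: pKₐ(HI) ≈ -10
Cl⁻: pKₐ(HCl) ≈ -7 — moderately weak base
NO₃⁻: pKₐ(HNO₃) ≈ -1.3 — resonance-delocalised over three oxygens
H₂PO₄⁻: pKₐ(H₃PO₄) ≈ 2.1 — moderate base; biological leaving group after further activation
N₃⁻: pKₐ(HN₃) ≈ 4.7 — linear, resonance-stabilised

I⁻ > Cl⁻ > NO₃⁻ > H₂PO₄⁻ > N₃⁻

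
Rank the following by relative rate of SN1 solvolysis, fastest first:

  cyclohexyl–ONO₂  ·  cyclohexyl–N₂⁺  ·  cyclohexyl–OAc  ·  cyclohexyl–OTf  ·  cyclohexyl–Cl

Same R in every case — rank the leaving groups.
Rank by basicity of the departing species: weakest base leaves most easily.
cyclohexyl–N₂⁺ loses N₂: no meaningful conjugate acid; N₂ departs as an exceptionally stable neutral molecule
cyclohexyl–OTf loses OTf⁻: pKₐ(CF₃SO₃H (triflic acid)) ≈ -14
cyclohexyl–Cl loses Cl⁻: pKₐ(HCl) ≈ -7
cyclohexyl–ONO₂ loses NO₃⁻: pKₐ(HNO₃) ≈ -1.3
cyclohexyl–OAc loses AcO⁻: pKₐ(CH₃COOH) ≈ 4.8

cyclohexyl–N₂⁺ > cyclohexyl–OTf > cyclohexyl–Cl > cyclohexyl–ONO₂ > cyclohexyl–OAc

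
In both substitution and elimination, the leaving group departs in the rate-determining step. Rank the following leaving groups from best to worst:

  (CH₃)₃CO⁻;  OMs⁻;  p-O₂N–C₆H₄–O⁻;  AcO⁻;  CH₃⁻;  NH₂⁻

OMs⁻ > AcO⁻ > p-O₂N–C₆H₄–O⁻ > (CH₃)₃CO⁻ > NH₂⁻ > CH₃⁻

A good leaving group is a weak base: the lower the pKₐ of its conjugate acid, the more readily it departs.
OMs⁻: pKₐ(CH₃SO₃H (MsOH)) ≈ -1.9
AcO⁻: pKₐ(CH₃COOH) ≈ 4.8
p-O₂N–C₆H₄–O⁻: pKₐ(p-nitrophenol) ≈ 7.2
(CH₃)₃CO⁻: pKₐ(t-BuOH) ≈ 18
NH₂⁻: pKₐ(NH₃) ≈ 38
CH₃⁻: pKₐ(CH₄) ≈ 48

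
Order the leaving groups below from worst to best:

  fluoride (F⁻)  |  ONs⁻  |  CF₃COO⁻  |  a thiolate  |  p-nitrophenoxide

The more stable X⁻ (or X) is on its own — i.e. the weaker a base it is — the better a leaving group it makes.
ONs⁻: pKₐ(p-O₂NC₆H₄SO₃H) ≈ -3.5 — p-nitro group further stabilises the sulfonate
CF₃COO⁻: pKₐ(CF₃COOH) ≈ 0.2
fluoride (F⁻): pKₐ(HF) ≈ 3.2
p-nitrophenoxide: pKₐ(p-nitrophenol) ≈ 7.2 — nitro group delocalises the charge; the classic chromogenic LG
a thiolate: pKₐ(RSH (a thiol)) ≈ 10.5 — moderately basic; rarely leaves without activation
The question asks for worst first, so the sequence is read in increasing leaving-group ability.

a thiolate < p-nitrophenoxide < fluoride (F⁻) < CF₃COO⁻ < ONs⁻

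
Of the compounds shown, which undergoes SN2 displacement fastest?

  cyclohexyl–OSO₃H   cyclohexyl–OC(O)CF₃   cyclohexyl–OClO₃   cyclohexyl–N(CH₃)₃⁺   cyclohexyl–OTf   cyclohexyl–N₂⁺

Identical carbon frameworks mean the comparison reduces to leaving-group quality.
Rank by basicity of the departing species: weakest base leaves most easily.
cyclohexyl–N₂⁺ loses N₂: no meaningful conjugate acid; N₂ departs as an exceptionally stable neutral molecule
cyclohexyl–OTf loses OTf⁻: pKₐ(CF₃SO₃H (triflic acid)) ≈ -14
cyclohexyl–OClO₃ loses ClO₄⁻: pKₐ(HClO₄) ≈ -10
cyclohexyl–OSO₃H loses HSO₄⁻: pKₐ(H₂SO₄) ≈ -3
cyclohexyl–OC(O)CF₃ loses CF₃COO⁻: pKₐ(CF₃COOH) ≈ 0.2
cyclohexyl–N(CH₃)₃⁺ loses NR'₃: pKₐ(R'₃NH⁺) ≈ 10.7

cyclohexyl–N₂⁺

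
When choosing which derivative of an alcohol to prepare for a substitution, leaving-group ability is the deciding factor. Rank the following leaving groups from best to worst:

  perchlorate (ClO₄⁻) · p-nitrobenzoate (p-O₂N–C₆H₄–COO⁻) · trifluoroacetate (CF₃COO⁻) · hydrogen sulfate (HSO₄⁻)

The more stable X⁻ (or X) is on its own — i.e. the weaker a base it is — the better a leaving group it makes.
perchlorate (ClO₄⁻): pKₐ(HClO₄) ≈ -10
hydrogen sulfate (HSO₄⁻): pKₐ(H₂SO₄) ≈ -3
trifluoroacetate (CF₃COO⁻): pKₐ(CF₃COOH) ≈ 0.2 — strongly electron-withdrawing CF₃ stabilises the carboxylate
p-nitrobenzoate (p-O₂N–C₆H₄–COO⁻): pKₐ(p-nitrobenzoic acid) ≈ 3.4 — electron-withdrawing nitro group stabilises the carboxylate

perchlorate (ClO₄⁻) > hydrogen sulfate (HSO₄⁻) > trifluoroacetate (CF₃COO⁻) > p-nitrobenzoate (p-O₂N–C₆H₄–COO⁻)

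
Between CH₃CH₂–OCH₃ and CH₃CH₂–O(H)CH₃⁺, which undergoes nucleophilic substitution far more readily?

CH₃CH₂–O(H)CH₃⁺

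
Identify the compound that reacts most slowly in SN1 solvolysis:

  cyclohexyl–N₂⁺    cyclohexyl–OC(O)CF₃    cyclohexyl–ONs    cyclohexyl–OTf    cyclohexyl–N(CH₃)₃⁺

cyclohexyl–N(CH₃)₃⁺

Identical carbon frameworks mean the comparison reduces to leaving-group quality.
A good leaving group is a weak base: the lower the pKₐ of its conjugate acid, the more readily it departs.
cyclohexyl–N₂⁺ loses N₂: no meaningful conjugate acid; N₂ departs as an exceptionally stable neutral molecule
cyclohexyl–OTf loses OTf⁻: pKₐ(CF₃SO₃H (triflic acid)) ≈ -14
cyclohexyl–ONs loses ONs⁻: pKₐ(p-O₂NC₆H₄SO₃H) ≈ -3.5
cyclohexyl–OC(O)CF₃ loses CF₃COO⁻: pKₐ(CF₃COOH) ≈ 0.2
cyclohexyl–N(CH₃)₃⁺ loses NR'₃: pKₐ(R'₃NH⁺) ≈ 10.7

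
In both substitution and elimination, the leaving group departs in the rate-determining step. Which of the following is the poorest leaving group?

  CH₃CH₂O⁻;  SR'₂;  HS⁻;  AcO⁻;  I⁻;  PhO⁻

CH₃CH₂O⁻

I⁻: pKₐ(HI) ≈ -10
SR'₂: pKₐ(R'₂SH⁺) ≈ -7
AcO⁻: pKₐ(CH₃COOH) ≈ 4.8
HS⁻: pKₐ(H₂S) ≈ 7
PhO⁻: pKₐ(C₆H₅OH (phenol)) ≈ 10
CH₃CH₂O⁻: pKₐ(CH₃CH₂OH) ≈ 16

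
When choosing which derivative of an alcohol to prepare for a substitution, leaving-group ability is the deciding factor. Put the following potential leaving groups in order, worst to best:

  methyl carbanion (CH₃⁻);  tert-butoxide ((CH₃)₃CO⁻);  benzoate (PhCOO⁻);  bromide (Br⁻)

methyl carbanion (CH₃⁻) < tert-butoxide ((CH₃)₃CO⁻) < benzoate (PhCOO⁻) < bromide (Br⁻)

A good leaving group is a weak base: the lower the pKₐ of its conjugate acid, the more readily it departs.
bromide (Br⁻): pKₐ(HBr) ≈ -9
benzoate (PhCOO⁻): pKₐ(C₆H₅COOH) ≈ 4.2
tert-butoxide ((CH₃)₃CO⁻): pKₐ(t-BuOH) ≈ 18
methyl carbanion (CH₃⁻): pKₐ(CH₄) ≈ 48
The question asks for worst first, so the sequence is read in increasing leaving-group ability.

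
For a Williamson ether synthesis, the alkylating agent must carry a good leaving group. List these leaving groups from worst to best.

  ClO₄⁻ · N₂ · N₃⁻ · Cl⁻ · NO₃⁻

N₃⁻ < NO₃⁻ < Cl⁻ < ClO₄⁻ < N₂

N₂: no meaningful conjugate acid; N₂ departs as an exceptionally stable neutral molecule
ClO₄⁻: pKₐ(HClO₄) ≈ -10
Cl⁻: pKₐ(HCl) ≈ -7
NO₃⁻: pKₐ(HNO₃) ≈ -1.3
N₃⁻: pKₐ(HN₃) ≈ 4.7
Listed from poorest to best leaving group as asked.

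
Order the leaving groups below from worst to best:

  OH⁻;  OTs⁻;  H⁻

H⁻ < OH⁻ < OTs⁻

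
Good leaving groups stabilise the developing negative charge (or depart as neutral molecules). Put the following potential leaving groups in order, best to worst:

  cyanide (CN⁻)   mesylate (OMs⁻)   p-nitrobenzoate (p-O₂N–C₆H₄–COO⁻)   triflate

triflate > mesylate (OMs⁻) > p-nitrobenzoate (p-O₂N–C₆H₄–COO⁻) > cyanide (CN⁻)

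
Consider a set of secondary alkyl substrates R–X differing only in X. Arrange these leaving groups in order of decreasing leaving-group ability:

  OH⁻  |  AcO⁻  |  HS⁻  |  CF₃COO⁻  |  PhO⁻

The more stable X⁻ (or X) is on its own — i.e. the weaker a base it is — the better a leaving group it makes.
CF₃COO⁻: pKₐ(CF₃COOH) ≈ 0.2
AcO⁻: pKₐ(CH₃COOH) ≈ 4.8
HS⁻: pKₐ(H₂S) ≈ 7 — larger and more polarisable than the oxygen analogue
PhO⁻: pKₐ(C₆H₅OH (phenol)) ≈ 10 — resonance into the ring helps, but still a poor LG
OH⁻: pKₐ(H₂O) ≈ 15.7 — strong base; essentially never leaves without prior activation

CF₃COO⁻ > AcO⁻ > HS⁻ > PhO⁻ > OH⁻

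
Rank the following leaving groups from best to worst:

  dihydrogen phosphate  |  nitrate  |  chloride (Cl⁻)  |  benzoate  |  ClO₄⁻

Leaving-group ability tracks the stability of the departed species; conjugate-acid pKₐ is the usual yardstick (lower pKₐ → better LG).
ClO₄⁻: pKₐ(HClO₄) ≈ -10
chloride (Cl⁻): pKₐ(HCl) ≈ -7 — moderately weak base
nitrate: pKₐ(HNO₃) ≈ -1.3
dihydrogen phosphate: pKₐ(H₃PO₄) ≈ 2.1 — moderate base; biological leaving group after further activation
benzoate: pKₐ(C₆H₅COOH) ≈ 4.2

ClO₄⁻ > chloride (Cl⁻) > nitrate > dihydrogen phosphate > benzoate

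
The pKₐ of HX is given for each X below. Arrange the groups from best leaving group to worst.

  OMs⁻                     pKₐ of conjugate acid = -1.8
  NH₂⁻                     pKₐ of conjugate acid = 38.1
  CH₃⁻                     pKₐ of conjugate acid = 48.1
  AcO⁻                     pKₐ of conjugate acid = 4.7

Lower conjugate-acid pKₐ ⇒ weaker base ⇒ better leaving group.
Sorting by the given values: OMs⁻ (-1.8), AcO⁻ (4.7), NH₂⁻ (38.1), CH₃⁻ (48.1).

OMs⁻ > AcO⁻ > NH₂⁻ > CH₃⁻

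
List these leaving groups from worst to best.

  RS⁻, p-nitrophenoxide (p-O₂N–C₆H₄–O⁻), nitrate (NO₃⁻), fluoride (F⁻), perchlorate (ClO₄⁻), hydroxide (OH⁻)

hydroxide (OH⁻) < RS⁻ < p-nitrophenoxide (p-O₂N–C₆H₄–O⁻) < fluoride (F⁻) < nitrate (NO₃⁻) < perchlorate (ClO₄⁻)

Leaving-group ability tracks the stability of the departed species; conjugate-acid pKₐ is the usual yardstick (lower pKₐ → better LG).
perchlorate (ClO₄⁻): pKₐ(HClO₄) ≈ -10 — extremely weak base; rarely used for safety reasons
nitrate (NO₃⁻): pKₐ(HNO₃) ≈ -1.3 — resonance-delocalised over three oxygens
fluoride (F⁻): pKₐ(HF) ≈ 3.2 — small and strongly basic; the poor halide leaving group
p-nitrophenoxide (p-O₂N–C₆H₄–O⁻): pKₐ(p-nitrophenol) ≈ 7.2
RS⁻: pKₐ(RSH (a thiol)) ≈ 10.5 — moderately basic; rarely leaves without activation
hydroxide (OH⁻): pKₐ(H₂O) ≈ 15.7 — strong base; essentially never leaves without prior activation
Listed from poorest to best leaving group as asked.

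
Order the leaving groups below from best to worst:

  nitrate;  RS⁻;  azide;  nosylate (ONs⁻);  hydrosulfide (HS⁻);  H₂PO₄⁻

nosylate (ONs⁻): pKₐ(p-O₂NC₆H₄SO₃H) ≈ -3.5 — p-nitro group further stabilises the sulfonate
nitrate: pKₐ(HNO₃) ≈ -1.3
H₂PO₄⁻: pKₐ(H₃PO₄) ≈ 2.1
azide: pKₐ(HN₃) ≈ 4.7 — linear, resonance-stabilised
hydrosulfide (HS⁻): pKₐ(H₂S) ≈ 7 — larger and more polarisable than the oxygen analogue
RS⁻: pKₐ(RSH (a thiol)) ≈ 10.5 — moderately basic; rarely leaves without activation

nosylate (ONs⁻) > nitrate > H₂PO₄⁻ > azide > hydrosulfide (HS⁻) > RS⁻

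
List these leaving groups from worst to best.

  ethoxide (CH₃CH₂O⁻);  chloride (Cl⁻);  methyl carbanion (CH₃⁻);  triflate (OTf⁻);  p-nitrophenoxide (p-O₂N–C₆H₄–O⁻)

methyl carbanion (CH₃⁻) < ethoxide (CH₃CH₂O⁻) < p-nitrophenoxide (p-O₂N–C₆H₄–O⁻) < chloride (Cl⁻) < triflate (OTf⁻)

The more stable X⁻ (or X) is on its own — i.e. the weaker a base it is — the better a leaving group it makes.
triflate (OTf⁻): pKₐ(CF₃SO₃H (triflic acid)) ≈ -14 — charge spread over three oxygens and a CF₃ group; the premier leaving group in synthesis
chloride (Cl⁻): pKₐ(HCl) ≈ -7
p-nitrophenoxide (p-O₂N–C₆H₄–O⁻): pKₐ(p-nitrophenol) ≈ 7.2 — nitro group delocalises the charge; the classic chromogenic LG
ethoxide (CH₃CH₂O⁻): pKₐ(CH₃CH₂OH) ≈ 16
methyl carbanion (CH₃⁻): pKₐ(CH₄) ≈ 48 — unstabilised carbanion; the worst conceivable leaving group
Listed from poorest to best leaving group as asked.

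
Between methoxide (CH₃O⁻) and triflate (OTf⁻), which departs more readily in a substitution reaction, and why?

triflate (OTf⁻) is the better leaving group.
pKₐ(CF₃SO₃H (triflic acid)) ≈ -14 versus pKₐ(CH₃OH) ≈ 15.5: triflate (OTf⁻) is the much weaker base.
Charge spread over three oxygens and a CF₃ group; the premier leaving group in synthesis.

triflate (OTf⁻)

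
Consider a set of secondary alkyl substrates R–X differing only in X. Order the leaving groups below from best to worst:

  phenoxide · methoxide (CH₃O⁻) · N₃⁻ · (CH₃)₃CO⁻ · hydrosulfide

N₃⁻ > hydrosulfide > phenoxide > methoxide (CH₃O⁻) > (CH₃)₃CO⁻

Rank by basicity of the departing species: weakest base leaves most easily.
N₃⁻: pKₐ(HN₃) ≈ 4.7 — linear, resonance-stabilised
hydrosulfide: pKₐ(H₂S) ≈ 7
phenoxide: pKₐ(C₆H₅OH (phenol)) ≈ 10
methoxide (CH₃O⁻): pKₐ(CH₃OH) ≈ 15.5 — strong base; alkoxides do not leave unassisted
(CH₃)₃CO⁻: pKₐ(t-BuOH) ≈ 18 — bulky, strongly basic alkoxide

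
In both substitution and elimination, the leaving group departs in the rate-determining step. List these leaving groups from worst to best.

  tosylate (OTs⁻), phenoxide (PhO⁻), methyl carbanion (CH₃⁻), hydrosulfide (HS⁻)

methyl carbanion (CH₃⁻) < phenoxide (PhO⁻) < hydrosulfide (HS⁻) < tosylate (OTs⁻)

tosylate (OTs⁻): pKₐ(p-CH₃C₆H₄SO₃H (TsOH)) ≈ -2.8 — resonance-delocalised arenesulfonate
hydrosulfide (HS⁻): pKₐ(H₂S) ≈ 7 — larger and more polarisable than the oxygen analogue
phenoxide (PhO⁻): pKₐ(C₆H₅OH (phenol)) ≈ 10 — resonance into the ring helps, but still a poor LG
methyl carbanion (CH₃⁻): pKₐ(CH₄) ≈ 48
The question asks for worst first, so the sequence is read in increasing leaving-group ability.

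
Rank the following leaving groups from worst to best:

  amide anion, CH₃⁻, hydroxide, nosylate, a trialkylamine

Leaving-group ability tracks the stability of the departed species; conjugate-acid pKₐ is the usual yardstick (lower pKₐ → better LG).
nosylate: pKₐ(p-O₂NC₆H₄SO₃H) ≈ -3.5
a trialkylamine: pKₐ(R'₃NH⁺) ≈ 10.7
hydroxide: pKₐ(H₂O) ≈ 15.7
amide anion: pKₐ(NH₃) ≈ 38
CH₃⁻: pKₐ(CH₄) ≈ 48
Listed from poorest to best leaving group as asked.

CH₃⁻ < amide anion < hydroxide < a trialkylamine < nosylate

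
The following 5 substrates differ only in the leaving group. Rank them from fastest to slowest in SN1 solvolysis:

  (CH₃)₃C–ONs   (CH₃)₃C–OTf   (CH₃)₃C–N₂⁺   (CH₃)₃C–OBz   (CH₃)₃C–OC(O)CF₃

Identical carbon frameworks mean the comparison reduces to leaving-group quality.
A good leaving group is a weak base: the lower the pKₐ of its conjugate acid, the more readily it departs.
(CH₃)₃C–N₂⁺ loses N₂: no meaningful conjugate acid; N₂ departs as an exceptionally stable neutral molecule
(CH₃)₃C–OTf loses OTf⁻: pKₐ(CF₃SO₃H (triflic acid)) ≈ -14
(CH₃)₃C–ONs loses ONs⁻: pKₐ(p-O₂NC₆H₄SO₃H) ≈ -3.5
(CH₃)₃C–OC(O)CF₃ loses CF₃COO⁻: pKₐ(CF₃COOH) ≈ 0.2
(CH₃)₃C–OBz loses PhCOO⁻: pKₐ(C₆H₅COOH) ≈ 4.2

(CH₃)₃C–N₂⁺ > (CH₃)₃C–OTf > (CH₃)₃C–ONs > (CH₃)₃C–OC(O)CF₃ > (CH₃)₃C–OBz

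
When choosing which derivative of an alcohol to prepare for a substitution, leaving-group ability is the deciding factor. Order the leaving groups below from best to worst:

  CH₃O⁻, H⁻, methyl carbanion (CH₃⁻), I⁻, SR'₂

I⁻ > SR'₂ > CH₃O⁻ > H⁻ > methyl carbanion (CH₃⁻)

I⁻: pKₐ(HI) ≈ -10
SR'₂: pKₐ(R'₂SH⁺) ≈ -7
CH₃O⁻: pKₐ(CH₃OH) ≈ 15.5
H⁻: pKₐ(H₂) ≈ 36
methyl carbanion (CH₃⁻): pKₐ(CH₄) ≈ 48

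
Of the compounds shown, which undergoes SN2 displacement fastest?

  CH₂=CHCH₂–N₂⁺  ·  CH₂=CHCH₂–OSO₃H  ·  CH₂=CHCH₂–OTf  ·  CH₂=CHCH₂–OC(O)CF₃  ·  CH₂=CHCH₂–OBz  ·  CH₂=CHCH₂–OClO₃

CH₂=CHCH₂–N₂⁺

Same R in every case — rank the leaving groups.
The more stable X⁻ (or X) is on its own — i.e. the weaker a base it is — the better a leaving group it makes.
CH₂=CHCH₂–N₂⁺ loses N₂: no meaningful conjugate acid; N₂ departs as an exceptionally stable neutral molecule
CH₂=CHCH₂–OTf loses OTf⁻: pKₐ(CF₃SO₃H (triflic acid)) ≈ -14
CH₂=CHCH₂–OClO₃ loses ClO₄⁻: pKₐ(HClO₄) ≈ -10
CH₂=CHCH₂–OSO₃H loses HSO₄⁻: pKₐ(H₂SO₄) ≈ -3
CH₂=CHCH₂–OC(O)CF₃ loses CF₃COO⁻: pKₐ(CF₃COOH) ≈ 0.2
CH₂=CHCH₂–OBz loses PhCOO⁻: pKₐ(C₆H₅COOH) ≈ 4.2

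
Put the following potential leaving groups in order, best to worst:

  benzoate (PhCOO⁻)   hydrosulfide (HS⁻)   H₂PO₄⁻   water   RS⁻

water > H₂PO₄⁻ > benzoate (PhCOO⁻) > hydrosulfide (HS⁻) > RS⁻

A good leaving group is a weak base: the lower the pKₐ of its conjugate acid, the more readily it departs.
water: pKₐ(H₃O⁺) ≈ -1.7
H₂PO₄⁻: pKₐ(H₃PO₄) ≈ 2.1
benzoate (PhCOO⁻): pKₐ(C₆H₅COOH) ≈ 4.2
hydrosulfide (HS⁻): pKₐ(H₂S) ≈ 7
RS⁻: pKₐ(RSH (a thiol)) ≈ 10.5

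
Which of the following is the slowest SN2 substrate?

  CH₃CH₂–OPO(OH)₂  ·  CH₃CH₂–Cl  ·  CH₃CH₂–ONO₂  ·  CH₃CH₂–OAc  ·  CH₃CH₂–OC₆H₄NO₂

With the same alkyl group throughout, only the leaving group differentiates the rates.
Rank by basicity of the departing species: weakest base leaves most easily.
CH₃CH₂–Cl loses Cl⁻: pKₐ(HCl) ≈ -7
CH₃CH₂–ONO₂ loses NO₃⁻: pKₐ(HNO₃) ≈ -1.3
CH₃CH₂–OPO(OH)₂ loses H₂PO₄⁻: pKₐ(H₃PO₄) ≈ 2.1
CH₃CH₂–OAc loses AcO⁻: pKₐ(CH₃COOH) ≈ 4.8
CH₃CH₂–OC₆H₄NO₂ loses p-O₂N–C₆H₄–O⁻: pKₐ(p-nitrophenol) ≈ 7.2

CH₃CH₂–OC₆H₄NO₂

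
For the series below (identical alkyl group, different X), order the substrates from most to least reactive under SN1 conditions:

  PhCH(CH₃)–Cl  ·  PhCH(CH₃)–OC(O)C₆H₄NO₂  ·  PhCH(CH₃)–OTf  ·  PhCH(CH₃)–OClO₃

PhCH(CH₃)–OTf > PhCH(CH₃)–OClO₃ > PhCH(CH₃)–Cl > PhCH(CH₃)–OC(O)C₆H₄NO₂

The skeletons are identical, so relative rate is governed entirely by leaving-group ability.
Rank by basicity of the departing species: weakest base leaves most easily.
PhCH(CH₃)–OTf loses OTf⁻: pKₐ(CF₃SO₃H (triflic acid)) ≈ -14
PhCH(CH₃)–OClO₃ loses ClO₄⁻: pKₐ(HClO₄) ≈ -10
PhCH(CH₃)–Cl loses Cl⁻: pKₐ(HCl) ≈ -7
PhCH(CH₃)–OC(O)C₆H₄NO₂ loses p-O₂N–C₆H₄–COO⁻: pKₐ(p-nitrobenzoic acid) ≈ 3.4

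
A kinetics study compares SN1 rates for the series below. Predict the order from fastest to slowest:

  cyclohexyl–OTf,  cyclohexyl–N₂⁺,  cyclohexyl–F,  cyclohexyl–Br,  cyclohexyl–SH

cyclohexyl–N₂⁺ > cyclohexyl–OTf > cyclohexyl–Br > cyclohexyl–F > cyclohexyl–SH

With the same alkyl group throughout, only the leaving group differentiates the rates.
Rank by basicity of the departing species: weakest base leaves most easily.
cyclohexyl–N₂⁺ loses N₂: no meaningful conjugate acid; N₂ departs as an exceptionally stable neutral molecule
cyclohexyl–OTf loses OTf⁻: pKₐ(CF₃SO₃H (triflic acid)) ≈ -14
cyclohexyl–Br loses Br⁻: pKₐ(HBr) ≈ -9
cyclohexyl–F loses F⁻: pKₐ(HF) ≈ 3.2
cyclohexyl–SH loses HS⁻: pKₐ(H₂S) ≈ 7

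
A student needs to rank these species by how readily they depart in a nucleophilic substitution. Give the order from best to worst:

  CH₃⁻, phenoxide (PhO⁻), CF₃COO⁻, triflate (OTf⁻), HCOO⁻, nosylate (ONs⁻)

triflate (OTf⁻) > nosylate (ONs⁻) > CF₃COO⁻ > HCOO⁻ > phenoxide (PhO⁻) > CH₃⁻

A good leaving group is a weak base: the lower the pKₐ of its conjugate acid, the more readily it departs.
triflate (OTf⁻): pKₐ(CF₃SO₃H (triflic acid)) ≈ -14
nosylate (ONs⁻): pKₐ(p-O₂NC₆H₄SO₃H) ≈ -3.5 — p-nitro group further stabilises the sulfonate
CF₃COO⁻: pKₐ(CF₃COOH) ≈ 0.2
HCOO⁻: pKₐ(HCOOH) ≈ 3.8 — resonance-stabilised carboxylate
phenoxide (PhO⁻): pKₐ(C₆H₅OH (phenol)) ≈ 10
CH₃⁻: pKₐ(CH₄) ≈ 48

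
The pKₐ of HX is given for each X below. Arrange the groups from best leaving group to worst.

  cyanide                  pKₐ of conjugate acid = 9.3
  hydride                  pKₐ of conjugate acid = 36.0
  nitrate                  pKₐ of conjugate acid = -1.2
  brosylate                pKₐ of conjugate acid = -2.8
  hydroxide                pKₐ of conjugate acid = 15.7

Lower conjugate-acid pKₐ ⇒ weaker base ⇒ better leaving group.
Sorting by the given values: brosylate (-2.8), nitrate (-1.2), cyanide (9.3), hydroxide (15.7), hydride (36.0).

brosylate > nitrate > cyanide > hydroxide > hydride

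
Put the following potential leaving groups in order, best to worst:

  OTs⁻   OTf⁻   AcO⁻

A good leaving group is a weak base: the lower the pKₐ of its conjugate acid, the more readily it departs.
OTf⁻: pKₐ(CF₃SO₃H (triflic acid)) ≈ -14 — charge spread over three oxygens and a CF₃ group; the premier leaving group in synthesis
OTs⁻: pKₐ(p-CH₃C₆H₄SO₃H (TsOH)) ≈ -2.8 — resonance-delocalised arenesulfonate
AcO⁻: pKₐ(CH₃COOH) ≈ 4.8

OTf⁻ > OTs⁻ > AcO⁻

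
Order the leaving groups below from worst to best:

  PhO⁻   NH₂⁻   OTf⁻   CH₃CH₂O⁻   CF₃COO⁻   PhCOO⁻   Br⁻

OTf⁻: pKₐ(CF₃SO₃H (triflic acid)) ≈ -14 — charge spread over three oxygens and a CF₃ group; the premier leaving group in synthesis
Br⁻: pKₐ(HBr) ≈ -9 — weak base; good leaving group
CF₃COO⁻: pKₐ(CF₃COOH) ≈ 0.2 — strongly electron-withdrawing CF₃ stabilises the carboxylate
PhCOO⁻: pKₐ(C₆H₅COOH) ≈ 4.2
PhO⁻: pKₐ(C₆H₅OH (phenol)) ≈ 10 — resonance into the ring helps, but still a poor LG
CH₃CH₂O⁻: pKₐ(CH₃CH₂OH) ≈ 16 — strong base; alkoxides do not leave unassisted
NH₂⁻: pKₐ(NH₃) ≈ 38 — extremely strong base; never a leaving group
The question asks for worst first, so the sequence is read in increasing leaving-group ability.

NH₂⁻ < CH₃CH₂O⁻ < PhO⁻ < PhCOO⁻ < CF₃COO⁻ < Br⁻ < OTf⁻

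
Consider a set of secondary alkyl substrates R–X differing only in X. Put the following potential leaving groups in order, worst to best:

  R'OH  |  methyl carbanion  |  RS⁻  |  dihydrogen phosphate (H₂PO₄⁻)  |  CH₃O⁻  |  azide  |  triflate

Leaving-group ability tracks the stability of the departed species; conjugate-acid pKₐ is the usual yardstick (lower pKₐ → better LG).
triflate: pKₐ(CF₃SO₃H (triflic acid)) ≈ -14 — charge spread over three oxygens and a CF₃ group; the premier leaving group in synthesis
R'OH: pKₐ(R'OH₂⁺) ≈ -2.4 — neutral; leaves from a protonated ether (an oxonium ion, R–O(H)R'⁺)
dihydrogen phosphate (H₂PO₄⁻): pKₐ(H₃PO₄) ≈ 2.1
azide: pKₐ(HN₃) ≈ 4.7
RS⁻: pKₐ(RSH (a thiol)) ≈ 10.5 — moderately basic; rarely leaves without activation
CH₃O⁻: pKₐ(CH₃OH) ≈ 15.5 — strong base; alkoxides do not leave unassisted
methyl carbanion: pKₐ(CH₄) ≈ 48
Reversing gives the worst-to-best order requested.

methyl carbanion < CH₃O⁻ < RS⁻ < azide < dihydrogen phosphate (H₂PO₄⁻) < R'OH < triflate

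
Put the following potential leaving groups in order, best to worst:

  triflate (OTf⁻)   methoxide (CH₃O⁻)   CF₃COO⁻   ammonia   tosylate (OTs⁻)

triflate (OTf⁻) > tosylate (OTs⁻) > CF₃COO⁻ > ammonia > methoxide (CH₃O⁻)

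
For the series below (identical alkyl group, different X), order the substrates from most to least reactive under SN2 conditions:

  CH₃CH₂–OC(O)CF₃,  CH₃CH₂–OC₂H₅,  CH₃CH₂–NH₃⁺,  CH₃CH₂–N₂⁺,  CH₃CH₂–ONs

With the same alkyl group throughout, only the leaving group differentiates the rates.
A good leaving group is a weak base: the lower the pKₐ of its conjugate acid, the more readily it departs.
CH₃CH₂–N₂⁺ loses N₂: no meaningful conjugate acid; N₂ departs as an exceptionally stable neutral molecule
CH₃CH₂–ONs loses ONs⁻: pKₐ(p-O₂NC₆H₄SO₃H) ≈ -3.5
CH₃CH₂–OC(O)CF₃ loses CF₃COO⁻: pKₐ(CF₃COOH) ≈ 0.2
CH₃CH₂–NH₃⁺ loses NH₃: pKₐ(NH₄⁺) ≈ 9.2
CH₃CH₂–OC₂H₅ loses CH₃CH₂O⁻: pKₐ(CH₃CH₂OH) ≈ 16

CH₃CH₂–N₂⁺ > CH₃CH₂–ONs > CH₃CH₂–OC(O)CF₃ > CH₃CH₂–NH₃⁺ > CH₃CH₂–OC₂H₅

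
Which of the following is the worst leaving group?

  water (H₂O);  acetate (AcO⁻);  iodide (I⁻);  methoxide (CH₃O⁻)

methoxide (CH₃O⁻)

Rank by basicity of the departing species: weakest base leaves most easily.
iodide (I⁻): pKₐ(HI) ≈ -10
water (H₂O): pKₐ(H₃O⁺) ≈ -1.7
acetate (AcO⁻): pKₐ(CH₃COOH) ≈ 4.8
methoxide (CH₃O⁻): pKₐ(CH₃OH) ≈ 15.5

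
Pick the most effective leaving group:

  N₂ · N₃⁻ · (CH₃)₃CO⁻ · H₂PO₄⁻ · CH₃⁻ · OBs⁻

The more stable X⁻ (or X) is on its own — i.e. the weaker a base it is — the better a leaving group it makes.
N₂: no meaningful conjugate acid; N₂ departs as an exceptionally stable neutral molecule
OBs⁻: pKₐ(p-BrC₆H₄SO₃H) ≈ -2.8
H₂PO₄⁻: pKₐ(H₃PO₄) ≈ 2.1
N₃⁻: pKₐ(HN₃) ≈ 4.7
(CH₃)₃CO⁻: pKₐ(t-BuOH) ≈ 18
CH₃⁻: pKₐ(CH₄) ≈ 48

N₂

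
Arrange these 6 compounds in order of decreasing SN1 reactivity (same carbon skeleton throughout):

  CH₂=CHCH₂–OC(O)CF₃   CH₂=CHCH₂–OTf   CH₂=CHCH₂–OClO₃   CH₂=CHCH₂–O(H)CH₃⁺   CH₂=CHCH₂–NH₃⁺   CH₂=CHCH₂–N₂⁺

CH₂=CHCH₂–N₂⁺ > CH₂=CHCH₂–OTf > CH₂=CHCH₂–OClO₃ > CH₂=CHCH₂–O(H)CH₃⁺ > CH₂=CHCH₂–OC(O)CF₃ > CH₂=CHCH₂–NH₃⁺

Identical carbon frameworks mean the comparison reduces to leaving-group quality.
The more stable X⁻ (or X) is on its own — i.e. the weaker a base it is — the better a leaving group it makes.
CH₂=CHCH₂–N₂⁺ loses N₂: no meaningful conjugate acid; N₂ departs as an exceptionally stable neutral molecule
CH₂=CHCH₂–OTf loses OTf⁻: pKₐ(CF₃SO₃H (triflic acid)) ≈ -14
CH₂=CHCH₂–OClO₃ loses ClO₄⁻: pKₐ(HClO₄) ≈ -10
CH₂=CHCH₂–O(H)CH₃⁺ loses R'OH: pKₐ(R'OH₂⁺) ≈ -2.4
CH₂=CHCH₂–OC(O)CF₃ loses CF₃COO⁻: pKₐ(CF₃COOH) ≈ 0.2
CH₂=CHCH₂–NH₃⁺ loses NH₃: pKₐ(NH₄⁺) ≈ 9.2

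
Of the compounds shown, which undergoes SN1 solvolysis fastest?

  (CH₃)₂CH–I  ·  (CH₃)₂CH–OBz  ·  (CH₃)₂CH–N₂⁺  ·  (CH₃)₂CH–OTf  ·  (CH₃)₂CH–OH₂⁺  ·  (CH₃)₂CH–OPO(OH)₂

(CH₃)₂CH–N₂⁺

Identical carbon frameworks mean the comparison reduces to leaving-group quality.
The more stable X⁻ (or X) is on its own — i.e. the weaker a base it is — the better a leaving group it makes.
(CH₃)₂CH–N₂⁺ loses N₂: no meaningful conjugate acid; N₂ departs as an exceptionally stable neutral molecule
(CH₃)₂CH–OTf loses OTf⁻: pKₐ(CF₃SO₃H (triflic acid)) ≈ -14
(CH₃)₂CH–I loses I⁻: pKₐ(HI) ≈ -10
(CH₃)₂CH–OH₂⁺ loses H₂O: pKₐ(H₃O⁺) ≈ -1.7
(CH₃)₂CH–OPO(OH)₂ loses H₂PO₄⁻: pKₐ(H₃PO₄) ≈ 2.1
(CH₃)₂CH–OBz loses PhCOO⁻: pKₐ(C₆H₅COOH) ≈ 4.2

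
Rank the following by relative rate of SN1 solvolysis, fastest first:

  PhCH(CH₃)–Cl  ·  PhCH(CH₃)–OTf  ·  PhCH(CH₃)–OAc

PhCH(CH₃)–OTf > PhCH(CH₃)–Cl > PhCH(CH₃)–OAc

The skeletons are identical, so relative rate is governed entirely by leaving-group ability.
Leaving-group ability tracks the stability of the departed species; conjugate-acid pKₐ is the usual yardstick (lower pKₐ → better LG).
PhCH(CH₃)–OTf loses OTf⁻: pKₐ(CF₃SO₃H (triflic acid)) ≈ -14
PhCH(CH₃)–Cl loses Cl⁻: pKₐ(HCl) ≈ -7
PhCH(CH₃)–OAc loses AcO⁻: pKₐ(CH₃COOH) ≈ 4.8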